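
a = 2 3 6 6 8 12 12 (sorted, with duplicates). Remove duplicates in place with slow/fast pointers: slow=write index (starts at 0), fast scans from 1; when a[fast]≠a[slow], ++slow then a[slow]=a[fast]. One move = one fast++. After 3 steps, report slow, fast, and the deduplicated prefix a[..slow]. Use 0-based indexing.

slow=2, fast=4, prefix=[2, 3, 6]

(s=0,f=1) a[fast]=3≠a[slow]=2 write a[1]=3 → slow++,fast++
(s=1,f=2) a[fast]=6≠a[slow]=3 write a[2]=6 → slow++,fast++
(s=2,f=3) a[fast]=6=a[slow] dup → fast++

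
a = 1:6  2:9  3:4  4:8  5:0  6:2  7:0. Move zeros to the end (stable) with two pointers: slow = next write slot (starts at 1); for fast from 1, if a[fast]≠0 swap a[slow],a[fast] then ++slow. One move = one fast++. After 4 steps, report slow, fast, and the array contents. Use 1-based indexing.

slow=5, fast=5, a=[6, 9, 4, 8, 0, 2, 0]

slow=1 fast=1: a[fast]=6≠0 swap→a[1]=6, slow++,fast++
slow=2 fast=2: a[fast]=9≠0 swap→a[2]=9, slow++,fast++
slow=3 fast=3: a[fast]=4≠0 swap→a[3]=4, slow++,fast++
slow=4 fast=4: a[fast]=8≠0 swap→a[4]=8, slow++,fast++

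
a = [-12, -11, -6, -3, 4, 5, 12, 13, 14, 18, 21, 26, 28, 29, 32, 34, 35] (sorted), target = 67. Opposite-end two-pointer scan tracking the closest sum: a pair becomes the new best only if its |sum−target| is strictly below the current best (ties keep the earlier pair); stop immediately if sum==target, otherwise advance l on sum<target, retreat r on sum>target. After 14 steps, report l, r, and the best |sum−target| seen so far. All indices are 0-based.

l=0 r=16: -12+35=23 d=44 *, l++
l=1 r=16: -11+35=24 d=43 *, l++
l=2 r=16: -6+35=29 d=38 *, l++
l=3 r=16: -3+35=32 d=35 *, l++
l=4 r=16: 4+35=39 d=28 *, l++
l=5 r=16: 5+35=40 d=27 *, l++
l=6 r=16: 12+35=47 d=20 *, l++
l=7 r=16: 13+35=48 d=19 *, l++
l=8 r=16: 14+35=49 d=18 *, l++
l=9 r=16: 18+35=53 d=14 *, l++
l=10 r=16: 21+35=56 d=11 *, l++
l=11 r=16: 26+35=61 d=6 *, l++
l=12 r=16: 28+35=63 d=4 *, l++
l=13 r=16: 29+35=64 d=3 *, l++

l=14, r=16, best |Δ|=3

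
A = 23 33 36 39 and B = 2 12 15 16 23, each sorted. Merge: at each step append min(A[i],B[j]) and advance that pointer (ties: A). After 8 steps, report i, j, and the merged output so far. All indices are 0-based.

i=3, j=5, merged so far=[2, 12, 15, 16, 23, 23, 33, 36]

[i=0,j=0] A[i]=23>B[j]=2 take 2 → j++
[i=0,j=1] A[i]=23>B[j]=12 take 12 → j++
[i=0,j=2] A[i]=23>B[j]=15 take 15 → j++
[i=0,j=3] A[i]=23>B[j]=16 take 16 → j++
[i=0,j=4] A[i]=23<=B[j]=23 take 23 → i++
[i=1,j=4] A[i]=33>B[j]=23 take 23 → j++
[i=1,j=5] B done, take A[i]=33 → i++
[i=2,j=5] B done, take A[i]=36 → i++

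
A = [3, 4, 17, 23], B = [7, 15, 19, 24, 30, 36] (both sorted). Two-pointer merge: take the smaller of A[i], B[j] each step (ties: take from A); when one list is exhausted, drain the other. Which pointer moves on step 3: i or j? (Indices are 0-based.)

j

[i=0,j=0] A[i]=3<=B[j]=7 take 3 → i++
[i=1,j=0] A[i]=4<=B[j]=7 take 4 → i++
[i=2,j=0] A[i]=17>B[j]=7 take 7 → j++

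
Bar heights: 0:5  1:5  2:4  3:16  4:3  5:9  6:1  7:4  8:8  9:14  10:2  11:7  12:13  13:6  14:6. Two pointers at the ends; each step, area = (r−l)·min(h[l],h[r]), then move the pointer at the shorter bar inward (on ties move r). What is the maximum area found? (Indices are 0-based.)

[0,14] min(5,6)*14=70 best=70 * → l++
[1,14] min(5,6)*13=65 best=70 → l++
[2,14] min(4,6)*12=48 best=70 → l++
[3,14] min(16,6)*11=66 best=70 → r--
[3,13] min(16,6)*10=60 best=70 → r--
[3,12] min(16,13)*9=117 best=117 * → r--
[3,11] min(16,7)*8=56 best=117 → r--
[3,10] min(16,2)*7=14 best=117 → r--
[3,9] min(16,14)*6=84 best=117 → r--
[3,8] min(16,8)*5=40 best=117 → r--
[3,7] min(16,4)*4=16 best=117 → r--
[3,6] min(16,1)*3=3 best=117 → r--
[3,5] min(16,9)*2=18 best=117 → r--
[3,4] min(16,3)*1=3 best=117 → r--

max area = 117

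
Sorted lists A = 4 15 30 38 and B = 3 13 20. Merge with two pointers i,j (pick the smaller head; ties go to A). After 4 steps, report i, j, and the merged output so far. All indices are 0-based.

i=2, j=2, merged so far=[3, 4, 13, 15]

i=0 j=0: A[i]=4>B[j]=3 take 3, j++
i=0 j=1: A[i]=4<=B[j]=13 take 4, i++
i=1 j=1: A[i]=15>B[j]=13 take 13, j++
i=1 j=2: A[i]=15<=B[j]=20 take 15, i++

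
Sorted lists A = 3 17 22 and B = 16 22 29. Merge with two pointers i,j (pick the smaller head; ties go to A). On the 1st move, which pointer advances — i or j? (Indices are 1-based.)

[i=1,j=1] A[i]=3<=B[j]=16 take 3 → i++

i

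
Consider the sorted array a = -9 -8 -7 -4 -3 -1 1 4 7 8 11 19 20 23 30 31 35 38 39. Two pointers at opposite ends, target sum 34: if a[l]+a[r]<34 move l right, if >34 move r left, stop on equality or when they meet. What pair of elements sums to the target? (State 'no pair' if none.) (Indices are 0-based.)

(-4, 38)

[0,18] -9+39=30 <34 → l++
[1,18] -8+39=31 <34 → l++
[2,18] -7+39=32 <34 → l++
[3,18] -4+39=35 >34 → r--
[3,17] -4+38=34 → found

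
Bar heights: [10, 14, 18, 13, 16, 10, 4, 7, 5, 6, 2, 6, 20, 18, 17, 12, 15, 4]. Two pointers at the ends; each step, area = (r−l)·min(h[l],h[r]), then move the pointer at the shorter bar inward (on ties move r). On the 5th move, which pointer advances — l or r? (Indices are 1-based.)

r

l=1 r=18: min(10,4)*17=68 best=68 *, r--
l=1 r=17: min(10,15)*16=160 best=160 *, l++
l=2 r=17: min(14,15)*15=210 best=210 *, l++
l=3 r=17: min(18,15)*14=210 best=210, r--
l=3 r=16: min(18,12)*13=156 best=210, r--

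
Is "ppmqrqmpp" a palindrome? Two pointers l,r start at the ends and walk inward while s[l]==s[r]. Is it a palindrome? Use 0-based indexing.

[0,8] 'p'=='p' → l++,r--
[1,7] 'p'=='p' → l++,r--
[2,6] 'm'=='m' → l++,r--
[3,5] 'q'=='q' → l++,r--

palindrome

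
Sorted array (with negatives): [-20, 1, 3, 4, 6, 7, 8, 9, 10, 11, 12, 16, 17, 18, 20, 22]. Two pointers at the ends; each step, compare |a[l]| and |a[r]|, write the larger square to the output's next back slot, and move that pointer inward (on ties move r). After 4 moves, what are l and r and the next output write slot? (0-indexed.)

l=0 r=15: |-20|<=|22| out[15]=484, r--
l=0 r=14: |-20|<=|20| out[14]=400, r--
l=0 r=13: |-20|>|18| out[13]=400, l++
l=1 r=13: |1|<=|18| out[12]=324, r--

l=1, r=12, next write slot=11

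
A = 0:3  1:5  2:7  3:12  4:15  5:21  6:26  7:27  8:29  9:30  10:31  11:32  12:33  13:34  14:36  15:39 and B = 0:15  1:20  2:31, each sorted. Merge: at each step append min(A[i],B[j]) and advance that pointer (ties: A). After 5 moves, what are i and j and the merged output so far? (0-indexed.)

[i=0,j=0] A[i]=3<=B[j]=15 take 3 → i++
[i=1,j=0] A[i]=5<=B[j]=15 take 5 → i++
[i=2,j=0] A[i]=7<=B[j]=15 take 7 → i++
[i=3,j=0] A[i]=12<=B[j]=15 take 12 → i++
[i=4,j=0] A[i]=15<=B[j]=15 take 15 → i++

i=5, j=0, merged so far=[3, 5, 7, 12, 15]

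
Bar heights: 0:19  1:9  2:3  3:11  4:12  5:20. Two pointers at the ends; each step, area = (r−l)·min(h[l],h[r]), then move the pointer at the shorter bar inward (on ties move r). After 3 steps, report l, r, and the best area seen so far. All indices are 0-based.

l=0 r=5: min(19,20)*5=95 best=95 *, l++
l=1 r=5: min(9,20)*4=36 best=95, l++
l=2 r=5: min(3,20)*3=9 best=95, l++

l=3, r=5, best area=95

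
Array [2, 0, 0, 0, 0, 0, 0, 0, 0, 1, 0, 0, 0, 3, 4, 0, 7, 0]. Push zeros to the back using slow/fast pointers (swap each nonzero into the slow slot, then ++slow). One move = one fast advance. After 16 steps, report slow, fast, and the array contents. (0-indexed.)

slow=0 fast=0: a[fast]=2≠0 swap→a[0]=2, slow++,fast++
slow=1 fast=1: a[fast]=0, fast++
slow=1 fast=2: a[fast]=0, fast++
slow=1 fast=3: a[fast]=0, fast++
slow=1 fast=4: a[fast]=0, fast++
slow=1 fast=5: a[fast]=0, fast++
slow=1 fast=6: a[fast]=0, fast++
slow=1 fast=7: a[fast]=0, fast++
slow=1 fast=8: a[fast]=0, fast++
slow=1 fast=9: a[fast]=1≠0 swap→a[1]=1, slow++,fast++
slow=2 fast=10: a[fast]=0, fast++
slow=2 fast=11: a[fast]=0, fast++
slow=2 fast=12: a[fast]=0, fast++
slow=2 fast=13: a[fast]=3≠0 swap→a[2]=3, slow++,fast++
slow=3 fast=14: a[fast]=4≠0 swap→a[3]=4, slow++,fast++
slow=4 fast=15: a[fast]=0, fast++

slow=4, fast=16, a=[2, 1, 3, 4, 0, 0, 0, 0, 0, 0, 0, 0, 0, 0, 0, 0, 7, 0]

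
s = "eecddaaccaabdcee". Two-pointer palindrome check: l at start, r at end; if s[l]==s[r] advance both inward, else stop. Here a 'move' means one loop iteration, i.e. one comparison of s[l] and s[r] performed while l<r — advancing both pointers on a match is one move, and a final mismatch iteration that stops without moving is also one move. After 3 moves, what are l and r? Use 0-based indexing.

l=3, r=12

[0,15] 'e'=='e' → l++,r--
[1,14] 'e'=='e' → l++,r--
[2,13] 'c'=='c' → l++,r--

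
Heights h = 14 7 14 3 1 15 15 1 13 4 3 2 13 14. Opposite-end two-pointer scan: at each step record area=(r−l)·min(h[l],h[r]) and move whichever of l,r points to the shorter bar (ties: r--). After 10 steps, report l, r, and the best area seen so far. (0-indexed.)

[0,13] min(14,14)*13=182 best=182 * → r--
[0,12] min(14,13)*12=156 best=182 → r--
[0,11] min(14,2)*11=22 best=182 → r--
[0,10] min(14,3)*10=30 best=182 → r--
[0,9] min(14,4)*9=36 best=182 → r--
[0,8] min(14,13)*8=104 best=182 → r--
[0,7] min(14,1)*7=7 best=182 → r--
[0,6] min(14,15)*6=84 best=182 → l++
[1,6] min(7,15)*5=35 best=182 → l++
[2,6] min(14,15)*4=56 best=182 → l++

l=3, r=6, best area=182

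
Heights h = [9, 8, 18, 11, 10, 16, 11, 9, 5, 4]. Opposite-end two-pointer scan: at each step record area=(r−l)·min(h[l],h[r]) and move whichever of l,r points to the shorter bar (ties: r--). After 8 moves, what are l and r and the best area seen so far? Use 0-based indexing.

l=2, r=3, best area=63

[0,9] min(9,4)*9=36 best=36 * → r--
[0,8] min(9,5)*8=40 best=40 * → r--
[0,7] min(9,9)*7=63 best=63 * → r--
[0,6] min(9,11)*6=54 best=63 → l++
[1,6] min(8,11)*5=40 best=63 → l++
[2,6] min(18,11)*4=44 best=63 → r--
[2,5] min(18,16)*3=48 best=63 → r--
[2,4] min(18,10)*2=20 best=63 → r--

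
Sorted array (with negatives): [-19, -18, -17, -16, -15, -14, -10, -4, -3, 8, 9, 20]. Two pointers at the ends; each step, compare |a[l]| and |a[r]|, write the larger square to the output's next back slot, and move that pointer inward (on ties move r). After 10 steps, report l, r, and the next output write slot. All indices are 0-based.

l=0 r=11: |-19|<=|20| out[11]=400, r--
l=0 r=10: |-19|>|9| out[10]=361, l++
l=1 r=10: |-18|>|9| out[9]=324, l++
l=2 r=10: |-17|>|9| out[8]=289, l++
l=3 r=10: |-16|>|9| out[7]=256, l++
l=4 r=10: |-15|>|9| out[6]=225, l++
l=5 r=10: |-14|>|9| out[5]=196, l++
l=6 r=10: |-10|>|9| out[4]=100, l++
l=7 r=10: |-4|<=|9| out[3]=81, r--
l=7 r=9: |-4|<=|8| out[2]=64, r--

l=7, r=8, next write slot=1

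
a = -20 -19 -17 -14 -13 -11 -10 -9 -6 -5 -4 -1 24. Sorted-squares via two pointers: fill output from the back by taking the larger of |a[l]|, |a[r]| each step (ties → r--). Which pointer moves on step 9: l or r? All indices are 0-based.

[0,12] |-20|<=|24| out[12]=576 → r--
[0,11] |-20|>|-1| out[11]=400 → l++
[1,11] |-19|>|-1| out[10]=361 → l++
[2,11] |-17|>|-1| out[9]=289 → l++
[3,11] |-14|>|-1| out[8]=196 → l++
[4,11] |-13|>|-1| out[7]=169 → l++
[5,11] |-11|>|-1| out[6]=121 → l++
[6,11] |-10|>|-1| out[5]=100 → l++
[7,11] |-9|>|-1| out[4]=81 → l++

l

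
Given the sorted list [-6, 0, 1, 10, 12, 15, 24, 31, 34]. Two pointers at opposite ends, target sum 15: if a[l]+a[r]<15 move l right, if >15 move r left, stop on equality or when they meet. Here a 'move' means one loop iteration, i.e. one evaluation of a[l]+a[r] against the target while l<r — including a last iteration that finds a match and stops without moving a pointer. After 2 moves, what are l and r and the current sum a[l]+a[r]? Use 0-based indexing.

l=0, r=6, sum=18

l=0 r=8: -6+34=28 >15, r--
l=0 r=7: -6+31=25 >15, r--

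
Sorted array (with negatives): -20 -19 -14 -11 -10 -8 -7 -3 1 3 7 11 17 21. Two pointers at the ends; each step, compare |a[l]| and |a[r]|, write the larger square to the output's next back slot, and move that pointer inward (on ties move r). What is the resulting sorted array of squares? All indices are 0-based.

l=0 r=13: |-20|<=|21| out[13]=441, r--
l=0 r=12: |-20|>|17| out[12]=400, l++
l=1 r=12: |-19|>|17| out[11]=361, l++
l=2 r=12: |-14|<=|17| out[10]=289, r--
l=2 r=11: |-14|>|11| out[9]=196, l++
l=3 r=11: |-11|<=|11| out[8]=121, r--
l=3 r=10: |-11|>|7| out[7]=121, l++
l=4 r=10: |-10|>|7| out[6]=100, l++
l=5 r=10: |-8|>|7| out[5]=64, l++
l=6 r=10: |-7|<=|7| out[4]=49, r--
l=6 r=9: |-7|>|3| out[3]=49, l++
l=7 r=9: |-3|<=|3| out[2]=9, r--
l=7 r=8: |-3|>|1| out[1]=9, l++
l=8 r=8: |1|<=|1| out[0]=1, r--

[1, 9, 9, 49, 49, 64, 100, 121, 121, 196, 289, 361, 400, 441]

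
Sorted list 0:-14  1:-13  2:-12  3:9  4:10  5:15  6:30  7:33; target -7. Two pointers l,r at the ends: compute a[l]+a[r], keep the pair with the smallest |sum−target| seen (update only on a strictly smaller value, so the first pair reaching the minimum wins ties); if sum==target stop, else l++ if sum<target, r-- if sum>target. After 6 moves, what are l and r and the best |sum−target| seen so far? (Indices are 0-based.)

l=1, r=2, best |Δ|=2

[0,7] -14+33=19 d=26 * → r--
[0,6] -14+30=16 d=23 * → r--
[0,5] -14+15=1 d=8 * → r--
[0,4] -14+10=-4 d=3 * → r--
[0,3] -14+9=-5 d=2 * → r--
[0,2] -14+-12=-26 d=19 → l++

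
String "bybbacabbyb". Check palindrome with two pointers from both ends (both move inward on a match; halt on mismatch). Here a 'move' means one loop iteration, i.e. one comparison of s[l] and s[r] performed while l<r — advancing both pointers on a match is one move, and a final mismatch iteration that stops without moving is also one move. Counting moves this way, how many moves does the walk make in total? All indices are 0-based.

[0,10] 'b'=='b' → l++,r--
[1,9] 'y'=='y' → l++,r--
[2,8] 'b'=='b' → l++,r--
[3,7] 'b'=='b' → l++,r--
[4,6] 'a'=='a' → l++,r--

5 moves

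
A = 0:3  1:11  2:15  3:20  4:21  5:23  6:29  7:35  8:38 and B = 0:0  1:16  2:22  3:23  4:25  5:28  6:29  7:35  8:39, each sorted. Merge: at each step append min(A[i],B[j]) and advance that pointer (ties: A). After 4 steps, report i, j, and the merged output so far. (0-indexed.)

[i=0,j=0] A[i]=3>B[j]=0 take 0 → j++
[i=0,j=1] A[i]=3<=B[j]=16 take 3 → i++
[i=1,j=1] A[i]=11<=B[j]=16 take 11 → i++
[i=2,j=1] A[i]=15<=B[j]=16 take 15 → i++

i=3, j=1, merged so far=[0, 3, 11, 15]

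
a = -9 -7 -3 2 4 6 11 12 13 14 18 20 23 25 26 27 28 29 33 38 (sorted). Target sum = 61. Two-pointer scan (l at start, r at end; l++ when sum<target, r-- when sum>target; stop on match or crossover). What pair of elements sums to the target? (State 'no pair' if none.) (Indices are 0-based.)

l=0 r=19: -9+38=29 <61, l++
l=1 r=19: -7+38=31 <61, l++
l=2 r=19: -3+38=35 <61, l++
l=3 r=19: 2+38=40 <61, l++
l=4 r=19: 4+38=42 <61, l++
l=5 r=19: 6+38=44 <61, l++
l=6 r=19: 11+38=49 <61, l++
l=7 r=19: 12+38=50 <61, l++
l=8 r=19: 13+38=51 <61, l++
l=9 r=19: 14+38=52 <61, l++
l=10 r=19: 18+38=56 <61, l++
l=11 r=19: 20+38=58 <61, l++
l=12 r=19: 23+38=61, found

(23, 38)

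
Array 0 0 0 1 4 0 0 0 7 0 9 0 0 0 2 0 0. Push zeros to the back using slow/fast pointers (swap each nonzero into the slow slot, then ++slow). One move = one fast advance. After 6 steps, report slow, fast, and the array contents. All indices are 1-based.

(s=1,f=1) a[fast]=0 → fast++
(s=1,f=2) a[fast]=0 → fast++
(s=1,f=3) a[fast]=0 → fast++
(s=1,f=4) a[fast]=1≠0 swap→a[1]=1 → slow++,fast++
(s=2,f=5) a[fast]=4≠0 swap→a[2]=4 → slow++,fast++
(s=3,f=6) a[fast]=0 → fast++

slow=3, fast=7, a=[1, 4, 0, 0, 0, 0, 0, 0, 7, 0, 9, 0, 0, 0, 2, 0, 0]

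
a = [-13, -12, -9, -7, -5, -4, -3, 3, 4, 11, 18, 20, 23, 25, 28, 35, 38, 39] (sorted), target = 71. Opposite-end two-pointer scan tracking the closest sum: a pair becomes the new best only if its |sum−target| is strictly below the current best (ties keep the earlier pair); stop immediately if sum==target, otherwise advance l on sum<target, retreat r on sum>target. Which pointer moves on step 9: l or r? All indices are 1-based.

[1,18] -13+39=26 d=45 * → l++
[2,18] -12+39=27 d=44 * → l++
[3,18] -9+39=30 d=41 * → l++
[4,18] -7+39=32 d=39 * → l++
[5,18] -5+39=34 d=37 * → l++
[6,18] -4+39=35 d=36 * → l++
[7,18] -3+39=36 d=35 * → l++
[8,18] 3+39=42 d=29 * → l++
[9,18] 4+39=43 d=28 * → l++

l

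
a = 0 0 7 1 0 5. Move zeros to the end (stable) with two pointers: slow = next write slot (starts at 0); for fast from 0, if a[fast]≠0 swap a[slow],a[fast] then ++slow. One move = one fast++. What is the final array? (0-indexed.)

(s=0,f=0) a[fast]=0 → fast++
(s=0,f=1) a[fast]=0 → fast++
(s=0,f=2) a[fast]=7≠0 swap→a[0]=7 → slow++,fast++
(s=1,f=3) a[fast]=1≠0 swap→a[1]=1 → slow++,fast++
(s=2,f=4) a[fast]=0 → fast++
(s=2,f=5) a[fast]=5≠0 swap→a[2]=5 → slow++,fast++

[7, 1, 5, 0, 0, 0]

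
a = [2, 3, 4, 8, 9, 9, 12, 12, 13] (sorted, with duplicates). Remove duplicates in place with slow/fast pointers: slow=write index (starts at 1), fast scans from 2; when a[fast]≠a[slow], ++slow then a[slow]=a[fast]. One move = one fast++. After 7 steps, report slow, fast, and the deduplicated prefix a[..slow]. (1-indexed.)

slow=1 fast=2: a[fast]=3≠a[slow]=2 write a[2]=3, slow++,fast++
slow=2 fast=3: a[fast]=4≠a[slow]=3 write a[3]=4, slow++,fast++
slow=3 fast=4: a[fast]=8≠a[slow]=4 write a[4]=8, slow++,fast++
slow=4 fast=5: a[fast]=9≠a[slow]=8 write a[5]=9, slow++,fast++
slow=5 fast=6: a[fast]=9=a[slow] dup, fast++
slow=5 fast=7: a[fast]=12≠a[slow]=9 write a[6]=12, slow++,fast++
slow=6 fast=8: a[fast]=12=a[slow] dup, fast++

slow=6, fast=9, prefix=[2, 3, 4, 8, 9, 12]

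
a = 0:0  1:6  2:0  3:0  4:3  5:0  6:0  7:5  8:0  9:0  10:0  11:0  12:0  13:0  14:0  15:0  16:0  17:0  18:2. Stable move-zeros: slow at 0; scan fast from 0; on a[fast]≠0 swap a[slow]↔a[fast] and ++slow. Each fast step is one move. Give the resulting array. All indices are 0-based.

slow=0 fast=0: a[fast]=0, fast++
slow=0 fast=1: a[fast]=6≠0 swap→a[0]=6, slow++,fast++
slow=1 fast=2: a[fast]=0, fast++
slow=1 fast=3: a[fast]=0, fast++
slow=1 fast=4: a[fast]=3≠0 swap→a[1]=3, slow++,fast++
slow=2 fast=5: a[fast]=0, fast++
slow=2 fast=6: a[fast]=0, fast++
slow=2 fast=7: a[fast]=5≠0 swap→a[2]=5, slow++,fast++
slow=3 fast=8: a[fast]=0, fast++
slow=3 fast=9: a[fast]=0, fast++
slow=3 fast=10: a[fast]=0, fast++
slow=3 fast=11: a[fast]=0, fast++
slow=3 fast=12: a[fast]=0, fast++
slow=3 fast=13: a[fast]=0, fast++
slow=3 fast=14: a[fast]=0, fast++
slow=3 fast=15: a[fast]=0, fast++
slow=3 fast=16: a[fast]=0, fast++
slow=3 fast=17: a[fast]=0, fast++
slow=3 fast=18: a[fast]=2≠0 swap→a[3]=2, slow++,fast++

[6, 3, 5, 2, 0, 0, 0, 0, 0, 0, 0, 0, 0, 0, 0, 0, 0, 0, 0]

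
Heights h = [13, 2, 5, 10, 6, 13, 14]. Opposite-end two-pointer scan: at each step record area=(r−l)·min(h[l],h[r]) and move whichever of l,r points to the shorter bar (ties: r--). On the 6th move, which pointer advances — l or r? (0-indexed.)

l

[0,6] min(13,14)*6=78 best=78 * → l++
[1,6] min(2,14)*5=10 best=78 → l++
[2,6] min(5,14)*4=20 best=78 → l++
[3,6] min(10,14)*3=30 best=78 → l++
[4,6] min(6,14)*2=12 best=78 → l++
[5,6] min(13,14)*1=13 best=78 → l++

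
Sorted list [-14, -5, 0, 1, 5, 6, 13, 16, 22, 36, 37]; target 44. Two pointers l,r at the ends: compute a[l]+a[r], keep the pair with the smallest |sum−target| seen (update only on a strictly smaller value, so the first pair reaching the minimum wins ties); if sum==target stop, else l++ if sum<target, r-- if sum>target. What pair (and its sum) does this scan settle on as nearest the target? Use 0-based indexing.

[0,10] -14+37=23 d=21 * → l++
[1,10] -5+37=32 d=12 * → l++
[2,10] 0+37=37 d=7 * → l++
[3,10] 1+37=38 d=6 * → l++
[4,10] 5+37=42 d=2 * → l++
[5,10] 6+37=43 d=1 * → l++
[6,10] 13+37=50 d=6 → r--
[6,9] 13+36=49 d=5 → r--
[6,8] 13+22=35 d=9 → l++
[7,8] 16+22=38 d=6 → l++

pair (6, 37) with sum 43 (|Δ|=1)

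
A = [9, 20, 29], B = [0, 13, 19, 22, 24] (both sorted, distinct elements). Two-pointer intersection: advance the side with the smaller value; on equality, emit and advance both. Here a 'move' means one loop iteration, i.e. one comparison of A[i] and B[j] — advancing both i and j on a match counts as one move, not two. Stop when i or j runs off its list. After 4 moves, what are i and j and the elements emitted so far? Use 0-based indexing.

[i=0,j=0] 9>0 → j++
[i=0,j=1] 9<13 → i++
[i=1,j=1] 20>13 → j++
[i=1,j=2] 20>19 → j++

i=1, j=3, emitted=[]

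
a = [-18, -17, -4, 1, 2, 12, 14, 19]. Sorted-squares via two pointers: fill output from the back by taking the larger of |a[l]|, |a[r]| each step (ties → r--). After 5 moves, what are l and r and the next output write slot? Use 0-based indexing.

l=2, r=4, next write slot=2

[0,7] |-18|<=|19| out[7]=361 → r--
[0,6] |-18|>|14| out[6]=324 → l++
[1,6] |-17|>|14| out[5]=289 → l++
[2,6] |-4|<=|14| out[4]=196 → r--
[2,5] |-4|<=|12| out[3]=144 → r--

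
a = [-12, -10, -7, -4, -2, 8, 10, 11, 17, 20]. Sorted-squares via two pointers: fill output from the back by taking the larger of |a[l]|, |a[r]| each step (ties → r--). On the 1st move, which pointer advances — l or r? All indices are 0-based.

[0,9] |-12|<=|20| out[9]=400 → r--

r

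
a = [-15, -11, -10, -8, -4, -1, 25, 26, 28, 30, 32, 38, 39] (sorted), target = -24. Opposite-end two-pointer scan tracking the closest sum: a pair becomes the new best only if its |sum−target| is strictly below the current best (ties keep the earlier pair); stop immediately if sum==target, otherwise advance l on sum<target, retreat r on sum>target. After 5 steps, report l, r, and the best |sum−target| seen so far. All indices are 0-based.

l=0, r=7, best |Δ|=37

l=0 r=12: -15+39=24 d=48 *, r--
l=0 r=11: -15+38=23 d=47 *, r--
l=0 r=10: -15+32=17 d=41 *, r--
l=0 r=9: -15+30=15 d=39 *, r--
l=0 r=8: -15+28=13 d=37 *, r--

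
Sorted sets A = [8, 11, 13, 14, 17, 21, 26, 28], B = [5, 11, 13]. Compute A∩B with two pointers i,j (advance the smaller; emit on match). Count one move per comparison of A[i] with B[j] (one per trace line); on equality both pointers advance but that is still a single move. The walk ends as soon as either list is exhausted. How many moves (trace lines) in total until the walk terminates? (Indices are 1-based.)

4 moves

i=1 j=1: 8>5, j++
i=1 j=2: 8<11, i++
i=2 j=2: 11==11 emit, i++,j++
i=3 j=3: 13==13 emit, i++,j++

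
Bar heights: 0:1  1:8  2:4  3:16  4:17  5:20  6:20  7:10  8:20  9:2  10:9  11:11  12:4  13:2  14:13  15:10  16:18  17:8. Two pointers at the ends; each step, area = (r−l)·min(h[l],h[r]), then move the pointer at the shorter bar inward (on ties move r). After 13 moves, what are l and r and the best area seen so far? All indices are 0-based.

l=5, r=9, best area=208

l=0 r=17: min(1,8)*17=17 best=17 *, l++
l=1 r=17: min(8,8)*16=128 best=128 *, r--
l=1 r=16: min(8,18)*15=120 best=128, l++
l=2 r=16: min(4,18)*14=56 best=128, l++
l=3 r=16: min(16,18)*13=208 best=208 *, l++
l=4 r=16: min(17,18)*12=204 best=208, l++
l=5 r=16: min(20,18)*11=198 best=208, r--
l=5 r=15: min(20,10)*10=100 best=208, r--
l=5 r=14: min(20,13)*9=117 best=208, r--
l=5 r=13: min(20,2)*8=16 best=208, r--
l=5 r=12: min(20,4)*7=28 best=208, r--
l=5 r=11: min(20,11)*6=66 best=208, r--
l=5 r=10: min(20,9)*5=45 best=208, r--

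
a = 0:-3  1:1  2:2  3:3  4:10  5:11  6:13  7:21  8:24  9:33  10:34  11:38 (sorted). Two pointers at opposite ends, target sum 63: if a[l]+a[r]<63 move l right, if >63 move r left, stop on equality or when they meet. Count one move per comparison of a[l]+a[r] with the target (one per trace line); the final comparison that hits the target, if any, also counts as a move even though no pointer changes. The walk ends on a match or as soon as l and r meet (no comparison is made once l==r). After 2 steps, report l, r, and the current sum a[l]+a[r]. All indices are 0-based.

l=0 r=11: -3+38=35 <63, l++
l=1 r=11: 1+38=39 <63, l++

l=2, r=11, sum=40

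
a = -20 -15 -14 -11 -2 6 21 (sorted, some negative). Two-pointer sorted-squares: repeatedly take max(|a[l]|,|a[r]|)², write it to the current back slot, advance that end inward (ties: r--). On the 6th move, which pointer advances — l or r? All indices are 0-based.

r

l=0 r=6: |-20|<=|21| out[6]=441, r--
l=0 r=5: |-20|>|6| out[5]=400, l++
l=1 r=5: |-15|>|6| out[4]=225, l++
l=2 r=5: |-14|>|6| out[3]=196, l++
l=3 r=5: |-11|>|6| out[2]=121, l++
l=4 r=5: |-2|<=|6| out[1]=36, r--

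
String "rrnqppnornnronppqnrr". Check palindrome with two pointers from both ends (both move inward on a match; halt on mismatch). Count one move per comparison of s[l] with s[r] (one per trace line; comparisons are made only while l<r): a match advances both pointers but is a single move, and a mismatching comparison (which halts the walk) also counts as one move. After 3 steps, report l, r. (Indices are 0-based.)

l=0 r=19: 'r'=='r', l++,r--
l=1 r=18: 'r'=='r', l++,r--
l=2 r=17: 'n'=='n', l++,r--

l=3, r=16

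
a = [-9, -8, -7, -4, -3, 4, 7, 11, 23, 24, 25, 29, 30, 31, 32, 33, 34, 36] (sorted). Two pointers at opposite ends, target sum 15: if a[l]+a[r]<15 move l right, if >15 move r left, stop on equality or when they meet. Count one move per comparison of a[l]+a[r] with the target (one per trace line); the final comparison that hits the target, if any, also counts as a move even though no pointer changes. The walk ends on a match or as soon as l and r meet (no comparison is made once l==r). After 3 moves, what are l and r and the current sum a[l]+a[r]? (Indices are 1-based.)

l=1 r=18: -9+36=27 >15, r--
l=1 r=17: -9+34=25 >15, r--
l=1 r=16: -9+33=24 >15, r--

l=1, r=15, sum=23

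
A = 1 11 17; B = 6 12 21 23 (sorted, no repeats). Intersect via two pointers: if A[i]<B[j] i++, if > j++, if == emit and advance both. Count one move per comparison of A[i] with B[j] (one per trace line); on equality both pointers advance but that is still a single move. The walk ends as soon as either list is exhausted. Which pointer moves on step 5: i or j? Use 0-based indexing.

i

i=0 j=0: 1<6, i++
i=1 j=0: 11>6, j++
i=1 j=1: 11<12, i++
i=2 j=1: 17>12, j++
i=2 j=2: 17<21, i++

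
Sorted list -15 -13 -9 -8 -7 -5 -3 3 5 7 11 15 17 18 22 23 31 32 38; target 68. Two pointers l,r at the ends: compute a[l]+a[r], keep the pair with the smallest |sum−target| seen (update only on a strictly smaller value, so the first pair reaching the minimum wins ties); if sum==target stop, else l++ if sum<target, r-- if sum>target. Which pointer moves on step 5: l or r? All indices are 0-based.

l=0 r=18: -15+38=23 d=45 *, l++
l=1 r=18: -13+38=25 d=43 *, l++
l=2 r=18: -9+38=29 d=39 *, l++
l=3 r=18: -8+38=30 d=38 *, l++
l=4 r=18: -7+38=31 d=37 *, l++

l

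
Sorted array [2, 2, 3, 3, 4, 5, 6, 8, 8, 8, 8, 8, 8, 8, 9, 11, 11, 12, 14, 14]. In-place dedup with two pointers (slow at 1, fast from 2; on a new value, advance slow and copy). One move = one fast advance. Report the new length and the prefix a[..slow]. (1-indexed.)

length 10; prefix = [2, 3, 4, 5, 6, 8, 9, 11, 12, 14]

slow=1 fast=2: a[fast]=2=a[slow] dup, fast++
slow=1 fast=3: a[fast]=3≠a[slow]=2 write a[2]=3, slow++,fast++
slow=2 fast=4: a[fast]=3=a[slow] dup, fast++
slow=2 fast=5: a[fast]=4≠a[slow]=3 write a[3]=4, slow++,fast++
slow=3 fast=6: a[fast]=5≠a[slow]=4 write a[4]=5, slow++,fast++
slow=4 fast=7: a[fast]=6≠a[slow]=5 write a[5]=6, slow++,fast++
slow=5 fast=8: a[fast]=8≠a[slow]=6 write a[6]=8, slow++,fast++
slow=6 fast=9: a[fast]=8=a[slow] dup, fast++
slow=6 fast=10: a[fast]=8=a[slow] dup, fast++
slow=6 fast=11: a[fast]=8=a[slow] dup, fast++
slow=6 fast=12: a[fast]=8=a[slow] dup, fast++
slow=6 fast=13: a[fast]=8=a[slow] dup, fast++
slow=6 fast=14: a[fast]=8=a[slow] dup, fast++
slow=6 fast=15: a[fast]=9≠a[slow]=8 write a[7]=9, slow++,fast++
slow=7 fast=16: a[fast]=11≠a[slow]=9 write a[8]=11, slow++,fast++
slow=8 fast=17: a[fast]=11=a[slow] dup, fast++
slow=8 fast=18: a[fast]=12≠a[slow]=11 write a[9]=12, slow++,fast++
slow=9 fast=19: a[fast]=14≠a[slow]=12 write a[10]=14, slow++,fast++
slow=10 fast=20: a[fast]=14=a[slow] dup, fast++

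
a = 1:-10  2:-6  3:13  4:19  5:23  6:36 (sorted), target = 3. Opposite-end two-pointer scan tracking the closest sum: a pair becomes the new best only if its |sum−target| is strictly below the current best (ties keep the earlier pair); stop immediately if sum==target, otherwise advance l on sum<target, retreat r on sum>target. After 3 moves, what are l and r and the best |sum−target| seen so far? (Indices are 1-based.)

l=1 r=6: -10+36=26 d=23 *, r--
l=1 r=5: -10+23=13 d=10 *, r--
l=1 r=4: -10+19=9 d=6 *, r--

l=1, r=3, best |Δ|=6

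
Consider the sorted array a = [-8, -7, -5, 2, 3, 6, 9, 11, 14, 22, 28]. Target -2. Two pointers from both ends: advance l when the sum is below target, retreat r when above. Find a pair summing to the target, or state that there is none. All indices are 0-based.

(-8, 6)

l=0 r=10: -8+28=20 >-2, r--
l=0 r=9: -8+22=14 >-2, r--
l=0 r=8: -8+14=6 >-2, r--
l=0 r=7: -8+11=3 >-2, r--
l=0 r=6: -8+9=1 >-2, r--
l=0 r=5: -8+6=-2, found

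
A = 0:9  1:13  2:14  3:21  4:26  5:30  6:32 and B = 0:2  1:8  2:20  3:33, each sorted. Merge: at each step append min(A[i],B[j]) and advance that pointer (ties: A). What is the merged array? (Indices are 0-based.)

i=0 j=0: A[i]=9>B[j]=2 take 2, j++
i=0 j=1: A[i]=9>B[j]=8 take 8, j++
i=0 j=2: A[i]=9<=B[j]=20 take 9, i++
i=1 j=2: A[i]=13<=B[j]=20 take 13, i++
i=2 j=2: A[i]=14<=B[j]=20 take 14, i++
i=3 j=2: A[i]=21>B[j]=20 take 20, j++
i=3 j=3: A[i]=21<=B[j]=33 take 21, i++
i=4 j=3: A[i]=26<=B[j]=33 take 26, i++
i=5 j=3: A[i]=30<=B[j]=33 take 30, i++
i=6 j=3: A[i]=32<=B[j]=33 take 32, i++
i=7 j=3: A done, take B[j]=33, j++

[2, 8, 9, 13, 14, 20, 21, 26, 30, 32, 33]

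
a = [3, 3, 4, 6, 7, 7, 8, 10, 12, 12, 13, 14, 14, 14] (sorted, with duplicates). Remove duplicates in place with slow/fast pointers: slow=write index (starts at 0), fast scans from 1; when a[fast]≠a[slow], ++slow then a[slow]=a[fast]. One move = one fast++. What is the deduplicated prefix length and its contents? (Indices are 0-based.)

length 9; prefix = [3, 4, 6, 7, 8, 10, 12, 13, 14]

(s=0,f=1) a[fast]=3=a[slow] dup → fast++
(s=0,f=2) a[fast]=4≠a[slow]=3 write a[1]=4 → slow++,fast++
(s=1,f=3) a[fast]=6≠a[slow]=4 write a[2]=6 → slow++,fast++
(s=2,f=4) a[fast]=7≠a[slow]=6 write a[3]=7 → slow++,fast++
(s=3,f=5) a[fast]=7=a[slow] dup → fast++
(s=3,f=6) a[fast]=8≠a[slow]=7 write a[4]=8 → slow++,fast++
(s=4,f=7) a[fast]=10≠a[slow]=8 write a[5]=10 → slow++,fast++
(s=5,f=8) a[fast]=12≠a[slow]=10 write a[6]=12 → slow++,fast++
(s=6,f=9) a[fast]=12=a[slow] dup → fast++
(s=6,f=10) a[fast]=13≠a[slow]=12 write a[7]=13 → slow++,fast++
(s=7,f=11) a[fast]=14≠a[slow]=13 write a[8]=14 → slow++,fast++
(s=8,f=12) a[fast]=14=a[slow] dup → fast++
(s=8,f=13) a[fast]=14=a[slow] dup → fast++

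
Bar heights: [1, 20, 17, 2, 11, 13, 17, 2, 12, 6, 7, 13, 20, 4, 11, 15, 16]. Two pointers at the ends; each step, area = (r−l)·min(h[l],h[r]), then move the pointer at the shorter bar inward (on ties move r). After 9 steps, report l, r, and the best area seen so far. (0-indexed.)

l=1, r=8, best area=240

l=0 r=16: min(1,16)*16=16 best=16 *, l++
l=1 r=16: min(20,16)*15=240 best=240 *, r--
l=1 r=15: min(20,15)*14=210 best=240, r--
l=1 r=14: min(20,11)*13=143 best=240, r--
l=1 r=13: min(20,4)*12=48 best=240, r--
l=1 r=12: min(20,20)*11=220 best=240, r--
l=1 r=11: min(20,13)*10=130 best=240, r--
l=1 r=10: min(20,7)*9=63 best=240, r--
l=1 r=9: min(20,6)*8=48 best=240, r--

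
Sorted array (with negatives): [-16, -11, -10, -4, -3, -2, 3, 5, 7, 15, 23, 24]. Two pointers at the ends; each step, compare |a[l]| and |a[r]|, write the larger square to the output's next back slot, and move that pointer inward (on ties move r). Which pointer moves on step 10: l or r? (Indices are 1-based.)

r

l=1 r=12: |-16|<=|24| out[12]=576, r--
l=1 r=11: |-16|<=|23| out[11]=529, r--
l=1 r=10: |-16|>|15| out[10]=256, l++
l=2 r=10: |-11|<=|15| out[9]=225, r--
l=2 r=9: |-11|>|7| out[8]=121, l++
l=3 r=9: |-10|>|7| out[7]=100, l++
l=4 r=9: |-4|<=|7| out[6]=49, r--
l=4 r=8: |-4|<=|5| out[5]=25, r--
l=4 r=7: |-4|>|3| out[4]=16, l++
l=5 r=7: |-3|<=|3| out[3]=9, r--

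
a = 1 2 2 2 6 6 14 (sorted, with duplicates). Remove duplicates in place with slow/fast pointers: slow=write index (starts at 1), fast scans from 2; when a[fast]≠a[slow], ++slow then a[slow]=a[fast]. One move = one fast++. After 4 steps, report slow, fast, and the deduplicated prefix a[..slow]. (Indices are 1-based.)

slow=3, fast=6, prefix=[1, 2, 6]

slow=1 fast=2: a[fast]=2≠a[slow]=1 write a[2]=2, slow++,fast++
slow=2 fast=3: a[fast]=2=a[slow] dup, fast++
slow=2 fast=4: a[fast]=2=a[slow] dup, fast++
slow=2 fast=5: a[fast]=6≠a[slow]=2 write a[3]=6, slow++,fast++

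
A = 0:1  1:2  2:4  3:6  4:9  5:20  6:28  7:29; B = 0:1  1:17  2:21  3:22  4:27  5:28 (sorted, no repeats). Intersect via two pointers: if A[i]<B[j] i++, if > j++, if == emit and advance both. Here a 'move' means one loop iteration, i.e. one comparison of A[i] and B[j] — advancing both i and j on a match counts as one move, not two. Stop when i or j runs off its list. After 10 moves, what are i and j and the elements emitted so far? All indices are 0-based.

i=6, j=5, emitted=[1]

i=0 j=0: 1==1 emit, i++,j++
i=1 j=1: 2<17, i++
i=2 j=1: 4<17, i++
i=3 j=1: 6<17, i++
i=4 j=1: 9<17, i++
i=5 j=1: 20>17, j++
i=5 j=2: 20<21, i++
i=6 j=2: 28>21, j++
i=6 j=3: 28>22, j++
i=6 j=4: 28>27, j++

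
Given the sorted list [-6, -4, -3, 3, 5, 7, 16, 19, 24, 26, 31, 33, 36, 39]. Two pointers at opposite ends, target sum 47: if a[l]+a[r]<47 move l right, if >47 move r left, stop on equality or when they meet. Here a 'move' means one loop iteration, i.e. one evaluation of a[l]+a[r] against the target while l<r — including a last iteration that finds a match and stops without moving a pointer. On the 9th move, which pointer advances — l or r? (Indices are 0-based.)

r

l=0 r=13: -6+39=33 <47, l++
l=1 r=13: -4+39=35 <47, l++
l=2 r=13: -3+39=36 <47, l++
l=3 r=13: 3+39=42 <47, l++
l=4 r=13: 5+39=44 <47, l++
l=5 r=13: 7+39=46 <47, l++
l=6 r=13: 16+39=55 >47, r--
l=6 r=12: 16+36=52 >47, r--
l=6 r=11: 16+33=49 >47, r--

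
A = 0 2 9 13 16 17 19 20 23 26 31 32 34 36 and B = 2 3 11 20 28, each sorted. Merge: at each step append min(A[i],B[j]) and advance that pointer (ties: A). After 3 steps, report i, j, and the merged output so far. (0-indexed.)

i=0 j=0: A[i]=0<=B[j]=2 take 0, i++
i=1 j=0: A[i]=2<=B[j]=2 take 2, i++
i=2 j=0: A[i]=9>B[j]=2 take 2, j++

i=2, j=1, merged so far=[0, 2, 2]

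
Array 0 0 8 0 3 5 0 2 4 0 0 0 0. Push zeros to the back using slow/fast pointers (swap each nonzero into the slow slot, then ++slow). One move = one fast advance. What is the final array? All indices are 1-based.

(s=1,f=1) a[fast]=0 → fast++
(s=1,f=2) a[fast]=0 → fast++
(s=1,f=3) a[fast]=8≠0 swap→a[1]=8 → slow++,fast++
(s=2,f=4) a[fast]=0 → fast++
(s=2,f=5) a[fast]=3≠0 swap→a[2]=3 → slow++,fast++
(s=3,f=6) a[fast]=5≠0 swap→a[3]=5 → slow++,fast++
(s=4,f=7) a[fast]=0 → fast++
(s=4,f=8) a[fast]=2≠0 swap→a[4]=2 → slow++,fast++
(s=5,f=9) a[fast]=4≠0 swap→a[5]=4 → slow++,fast++
(s=6,f=10) a[fast]=0 → fast++
(s=6,f=11) a[fast]=0 → fast++
(s=6,f=12) a[fast]=0 → fast++
(s=6,f=13) a[fast]=0 → fast++

[8, 3, 5, 2, 4, 0, 0, 0, 0, 0, 0, 0, 0]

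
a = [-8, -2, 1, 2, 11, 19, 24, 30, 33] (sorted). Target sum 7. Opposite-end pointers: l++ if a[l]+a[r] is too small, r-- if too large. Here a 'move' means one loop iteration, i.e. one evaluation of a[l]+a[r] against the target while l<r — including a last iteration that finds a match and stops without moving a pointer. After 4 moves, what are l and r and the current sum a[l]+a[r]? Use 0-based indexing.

[0,8] -8+33=25 >7 → r--
[0,7] -8+30=22 >7 → r--
[0,6] -8+24=16 >7 → r--
[0,5] -8+19=11 >7 → r--

l=0, r=4, sum=3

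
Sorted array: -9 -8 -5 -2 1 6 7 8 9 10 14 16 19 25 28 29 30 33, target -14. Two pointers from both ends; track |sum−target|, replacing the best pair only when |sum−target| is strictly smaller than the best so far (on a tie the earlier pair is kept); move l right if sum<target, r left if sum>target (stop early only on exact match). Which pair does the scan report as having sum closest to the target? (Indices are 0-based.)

[0,17] -9+33=24 d=38 * → r--
[0,16] -9+30=21 d=35 * → r--
[0,15] -9+29=20 d=34 * → r--
[0,14] -9+28=19 d=33 * → r--
[0,13] -9+25=16 d=30 * → r--
[0,12] -9+19=10 d=24 * → r--
[0,11] -9+16=7 d=21 * → r--
[0,10] -9+14=5 d=19 * → r--
[0,9] -9+10=1 d=15 * → r--
[0,8] -9+9=0 d=14 * → r--
[0,7] -9+8=-1 d=13 * → r--
[0,6] -9+7=-2 d=12 * → r--
[0,5] -9+6=-3 d=11 * → r--
[0,4] -9+1=-8 d=6 * → r--
[0,3] -9+-2=-11 d=3 * → r--
[0,2] -9+-5=-14 d=0 * → stop

pair (-9, -5) with sum -14 (|Δ|=0)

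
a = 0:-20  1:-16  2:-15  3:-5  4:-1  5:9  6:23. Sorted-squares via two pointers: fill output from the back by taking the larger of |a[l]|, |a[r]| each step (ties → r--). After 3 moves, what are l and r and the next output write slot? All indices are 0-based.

l=0 r=6: |-20|<=|23| out[6]=529, r--
l=0 r=5: |-20|>|9| out[5]=400, l++
l=1 r=5: |-16|>|9| out[4]=256, l++

l=2, r=5, next write slot=3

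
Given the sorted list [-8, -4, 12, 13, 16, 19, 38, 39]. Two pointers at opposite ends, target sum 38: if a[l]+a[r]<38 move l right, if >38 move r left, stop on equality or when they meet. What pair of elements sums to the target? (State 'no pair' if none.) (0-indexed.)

[0,7] -8+39=31 <38 → l++
[1,7] -4+39=35 <38 → l++
[2,7] 12+39=51 >38 → r--
[2,6] 12+38=50 >38 → r--
[2,5] 12+19=31 <38 → l++
[3,5] 13+19=32 <38 → l++
[4,5] 16+19=35 <38 → l++

no pair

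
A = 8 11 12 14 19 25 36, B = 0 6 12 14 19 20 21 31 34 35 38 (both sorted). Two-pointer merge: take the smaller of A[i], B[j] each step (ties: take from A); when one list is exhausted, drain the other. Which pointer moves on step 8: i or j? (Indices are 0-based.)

j

i=0 j=0: A[i]=8>B[j]=0 take 0, j++
i=0 j=1: A[i]=8>B[j]=6 take 6, j++
i=0 j=2: A[i]=8<=B[j]=12 take 8, i++
i=1 j=2: A[i]=11<=B[j]=12 take 11, i++
i=2 j=2: A[i]=12<=B[j]=12 take 12, i++
i=3 j=2: A[i]=14>B[j]=12 take 12, j++
i=3 j=3: A[i]=14<=B[j]=14 take 14, i++
i=4 j=3: A[i]=19>B[j]=14 take 14, j++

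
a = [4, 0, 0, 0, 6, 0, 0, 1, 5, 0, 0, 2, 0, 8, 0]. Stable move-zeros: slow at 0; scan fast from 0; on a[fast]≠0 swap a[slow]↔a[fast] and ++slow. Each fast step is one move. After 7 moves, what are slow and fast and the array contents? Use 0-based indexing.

slow=0 fast=0: a[fast]=4≠0 swap→a[0]=4, slow++,fast++
slow=1 fast=1: a[fast]=0, fast++
slow=1 fast=2: a[fast]=0, fast++
slow=1 fast=3: a[fast]=0, fast++
slow=1 fast=4: a[fast]=6≠0 swap→a[1]=6, slow++,fast++
slow=2 fast=5: a[fast]=0, fast++
slow=2 fast=6: a[fast]=0, fast++

slow=2, fast=7, a=[4, 6, 0, 0, 0, 0, 0, 1, 5, 0, 0, 2, 0, 8, 0]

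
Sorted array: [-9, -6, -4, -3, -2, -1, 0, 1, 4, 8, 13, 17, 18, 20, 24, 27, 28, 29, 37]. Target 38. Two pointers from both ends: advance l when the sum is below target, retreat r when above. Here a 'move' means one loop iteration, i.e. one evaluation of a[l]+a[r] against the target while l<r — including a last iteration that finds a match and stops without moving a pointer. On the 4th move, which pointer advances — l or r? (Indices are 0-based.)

l=0 r=18: -9+37=28 <38, l++
l=1 r=18: -6+37=31 <38, l++
l=2 r=18: -4+37=33 <38, l++
l=3 r=18: -3+37=34 <38, l++

l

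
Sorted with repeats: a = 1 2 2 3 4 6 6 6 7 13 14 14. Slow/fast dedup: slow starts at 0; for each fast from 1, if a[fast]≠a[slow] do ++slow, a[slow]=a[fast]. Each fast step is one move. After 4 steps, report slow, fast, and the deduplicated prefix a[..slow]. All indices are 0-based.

slow=3, fast=5, prefix=[1, 2, 3, 4]

slow=0 fast=1: a[fast]=2≠a[slow]=1 write a[1]=2, slow++,fast++
slow=1 fast=2: a[fast]=2=a[slow] dup, fast++
slow=1 fast=3: a[fast]=3≠a[slow]=2 write a[2]=3, slow++,fast++
slow=2 fast=4: a[fast]=4≠a[slow]=3 write a[3]=4, slow++,fast++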